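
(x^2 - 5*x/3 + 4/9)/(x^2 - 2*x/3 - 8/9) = (3*x - 1)/(3*x + 2)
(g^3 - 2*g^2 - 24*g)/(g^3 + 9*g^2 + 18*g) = (g^2 - 2*g - 24)/(g^2 + 9*g + 18)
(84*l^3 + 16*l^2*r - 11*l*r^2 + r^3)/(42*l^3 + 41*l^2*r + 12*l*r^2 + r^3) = (42*l^2 - 13*l*r + r^2)/(21*l^2 + 10*l*r + r^2)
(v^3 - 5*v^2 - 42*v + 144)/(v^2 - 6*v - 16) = (v^2 + 3*v - 18)/(v + 2)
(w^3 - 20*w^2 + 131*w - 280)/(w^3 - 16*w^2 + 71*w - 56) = (w - 5)/(w - 1)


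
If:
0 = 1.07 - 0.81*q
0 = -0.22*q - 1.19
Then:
No Solution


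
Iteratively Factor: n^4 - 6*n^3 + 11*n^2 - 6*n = (n)*(n^3 - 6*n^2 + 11*n - 6) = n*(n - 2)*(n^2 - 4*n + 3) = n*(n - 2)*(n - 1)*(n - 3)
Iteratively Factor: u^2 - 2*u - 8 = (u - 4)*(u + 2)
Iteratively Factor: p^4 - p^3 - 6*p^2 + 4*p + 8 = (p + 2)*(p^3 - 3*p^2 + 4) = (p + 1)*(p + 2)*(p^2 - 4*p + 4) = (p - 2)*(p + 1)*(p + 2)*(p - 2)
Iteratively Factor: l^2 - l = (l - 1)*(l)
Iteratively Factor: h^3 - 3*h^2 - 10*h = (h)*(h^2 - 3*h - 10) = h*(h + 2)*(h - 5)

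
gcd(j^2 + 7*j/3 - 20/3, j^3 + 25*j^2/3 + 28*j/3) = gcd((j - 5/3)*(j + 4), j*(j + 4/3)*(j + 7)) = 1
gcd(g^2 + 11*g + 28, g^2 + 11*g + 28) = g^2 + 11*g + 28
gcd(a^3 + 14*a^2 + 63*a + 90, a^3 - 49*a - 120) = a^2 + 8*a + 15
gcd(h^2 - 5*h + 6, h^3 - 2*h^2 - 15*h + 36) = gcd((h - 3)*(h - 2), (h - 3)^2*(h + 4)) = h - 3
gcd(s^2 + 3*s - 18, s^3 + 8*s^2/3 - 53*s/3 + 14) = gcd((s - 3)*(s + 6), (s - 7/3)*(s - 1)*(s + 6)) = s + 6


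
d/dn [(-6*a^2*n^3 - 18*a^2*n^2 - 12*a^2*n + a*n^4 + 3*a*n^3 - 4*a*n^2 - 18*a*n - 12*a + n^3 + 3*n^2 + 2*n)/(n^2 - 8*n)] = (-6*a^2*n^4 + 96*a^2*n^3 + 156*a^2*n^2 + 2*a*n^5 - 21*a*n^4 - 48*a*n^3 + 50*a*n^2 + 24*a*n - 96*a + n^4 - 16*n^3 - 26*n^2)/(n^2*(n^2 - 16*n + 64))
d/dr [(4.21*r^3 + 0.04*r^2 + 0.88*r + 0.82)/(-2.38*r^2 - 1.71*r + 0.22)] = (-10.0198*r^4 - 14.3982*r^3 + 4.8046*r^2 + 3.9208*r + 1.5958)/(5.6644*r^4 + 8.1396*r^3 + 1.8769*r^2 - 0.7524*r + 0.0484)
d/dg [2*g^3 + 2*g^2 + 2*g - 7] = 6*g^2 + 4*g + 2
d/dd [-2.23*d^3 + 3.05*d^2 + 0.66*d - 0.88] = -6.69*d^2 + 6.1*d + 0.66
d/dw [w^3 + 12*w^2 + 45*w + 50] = 3*w^2 + 24*w + 45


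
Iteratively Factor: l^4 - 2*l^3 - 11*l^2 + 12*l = (l - 1)*(l^3 - l^2 - 12*l) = (l - 1)*(l + 3)*(l^2 - 4*l) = l*(l - 1)*(l + 3)*(l - 4)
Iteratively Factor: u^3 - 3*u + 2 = (u - 1)*(u^2 + u - 2) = (u - 1)*(u + 2)*(u - 1)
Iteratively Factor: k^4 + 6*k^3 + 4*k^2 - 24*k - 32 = (k + 2)*(k^3 + 4*k^2 - 4*k - 16) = (k + 2)*(k + 4)*(k^2 - 4) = (k + 2)^2*(k + 4)*(k - 2)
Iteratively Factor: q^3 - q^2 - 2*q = (q + 1)*(q^2 - 2*q) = (q - 2)*(q + 1)*(q)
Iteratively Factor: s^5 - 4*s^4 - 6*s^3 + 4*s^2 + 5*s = (s - 5)*(s^4 + s^3 - s^2 - s) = s*(s - 5)*(s^3 + s^2 - s - 1) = s*(s - 5)*(s + 1)*(s^2 - 1) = s*(s - 5)*(s - 1)*(s + 1)*(s + 1)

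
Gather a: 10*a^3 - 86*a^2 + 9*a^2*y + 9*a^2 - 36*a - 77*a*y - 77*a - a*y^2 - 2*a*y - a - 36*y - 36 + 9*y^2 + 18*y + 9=10*a^3 + a^2*(9*y - 77) + a*(-y^2 - 79*y - 114) + 9*y^2 - 18*y - 27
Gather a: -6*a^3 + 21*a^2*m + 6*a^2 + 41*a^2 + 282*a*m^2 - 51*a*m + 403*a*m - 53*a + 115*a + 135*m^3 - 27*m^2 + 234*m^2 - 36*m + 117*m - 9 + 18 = -6*a^3 + a^2*(21*m + 47) + a*(282*m^2 + 352*m + 62) + 135*m^3 + 207*m^2 + 81*m + 9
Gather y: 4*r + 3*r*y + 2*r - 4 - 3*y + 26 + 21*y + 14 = 6*r + y*(3*r + 18) + 36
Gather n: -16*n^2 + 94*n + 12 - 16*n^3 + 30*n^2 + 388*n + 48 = -16*n^3 + 14*n^2 + 482*n + 60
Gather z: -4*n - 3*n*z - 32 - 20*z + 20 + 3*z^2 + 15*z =-4*n + 3*z^2 + z*(-3*n - 5) - 12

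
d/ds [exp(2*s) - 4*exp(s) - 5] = 2*(exp(s) - 2)*exp(s)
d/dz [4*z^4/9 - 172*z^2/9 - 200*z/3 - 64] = 16*z^3/9 - 344*z/9 - 200/3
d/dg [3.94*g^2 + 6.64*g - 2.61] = 7.88*g + 6.64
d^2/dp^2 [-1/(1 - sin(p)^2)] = (4*cos(p)^2 - 6)/cos(p)^4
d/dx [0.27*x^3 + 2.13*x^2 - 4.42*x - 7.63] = 0.81*x^2 + 4.26*x - 4.42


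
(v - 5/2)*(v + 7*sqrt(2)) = v^2 - 5*v/2 + 7*sqrt(2)*v - 35*sqrt(2)/2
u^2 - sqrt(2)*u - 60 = (u - 6*sqrt(2))*(u + 5*sqrt(2))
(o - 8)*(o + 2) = o^2 - 6*o - 16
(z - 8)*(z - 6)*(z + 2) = z^3 - 12*z^2 + 20*z + 96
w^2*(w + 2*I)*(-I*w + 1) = -I*w^4 + 3*w^3 + 2*I*w^2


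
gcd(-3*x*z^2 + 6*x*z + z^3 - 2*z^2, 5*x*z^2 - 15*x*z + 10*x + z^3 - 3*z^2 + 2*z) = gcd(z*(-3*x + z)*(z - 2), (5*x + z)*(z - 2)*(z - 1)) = z - 2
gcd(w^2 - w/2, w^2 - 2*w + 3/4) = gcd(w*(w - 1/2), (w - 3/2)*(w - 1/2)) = w - 1/2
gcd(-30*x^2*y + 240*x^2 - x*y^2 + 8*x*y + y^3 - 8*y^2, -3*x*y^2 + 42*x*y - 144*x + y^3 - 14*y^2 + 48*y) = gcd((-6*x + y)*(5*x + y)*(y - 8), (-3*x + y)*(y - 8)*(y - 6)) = y - 8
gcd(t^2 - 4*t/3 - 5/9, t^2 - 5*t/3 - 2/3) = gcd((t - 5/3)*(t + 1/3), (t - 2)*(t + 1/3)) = t + 1/3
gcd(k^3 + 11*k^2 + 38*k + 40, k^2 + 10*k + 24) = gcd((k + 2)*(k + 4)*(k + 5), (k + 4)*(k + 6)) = k + 4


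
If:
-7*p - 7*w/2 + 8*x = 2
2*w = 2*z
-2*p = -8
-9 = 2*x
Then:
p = 4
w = -132/7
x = -9/2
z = -132/7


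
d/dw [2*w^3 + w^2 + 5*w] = 6*w^2 + 2*w + 5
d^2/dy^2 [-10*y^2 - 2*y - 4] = -20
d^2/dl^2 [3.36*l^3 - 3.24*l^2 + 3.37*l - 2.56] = 20.16*l - 6.48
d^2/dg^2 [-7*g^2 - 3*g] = -14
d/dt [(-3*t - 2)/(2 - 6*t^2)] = 3*(-3*t^2 - 4*t - 1)/(2*(9*t^4 - 6*t^2 + 1))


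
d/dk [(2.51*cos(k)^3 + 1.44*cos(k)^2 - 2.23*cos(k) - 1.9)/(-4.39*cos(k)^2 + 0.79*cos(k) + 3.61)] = (11.0189*cos(k)^4 - 3.9658*cos(k)^3 - 18.5312*cos(k)^2 + 6.2852*cos(k) + 6.5493)*sin(k)/(19.2721*cos(k)^4 - 6.9362*cos(k)^3 - 31.0717*cos(k)^2 + 5.7038*cos(k) + 13.0321)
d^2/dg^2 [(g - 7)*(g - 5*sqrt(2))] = 2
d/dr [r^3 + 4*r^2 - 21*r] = 3*r^2 + 8*r - 21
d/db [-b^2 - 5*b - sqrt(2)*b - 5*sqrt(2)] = -2*b - 5 - sqrt(2)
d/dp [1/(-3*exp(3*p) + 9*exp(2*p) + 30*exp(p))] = (exp(2*p) - 2*exp(p) - 10/3)*exp(-p)/(-exp(2*p) + 3*exp(p) + 10)^2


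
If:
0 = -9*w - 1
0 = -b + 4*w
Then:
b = -4/9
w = -1/9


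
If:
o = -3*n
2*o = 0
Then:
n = 0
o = 0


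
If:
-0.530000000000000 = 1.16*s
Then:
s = -0.46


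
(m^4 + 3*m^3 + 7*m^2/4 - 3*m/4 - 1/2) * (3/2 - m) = -m^5 - 3*m^4/2 + 11*m^3/4 + 27*m^2/8 - 5*m/8 - 3/4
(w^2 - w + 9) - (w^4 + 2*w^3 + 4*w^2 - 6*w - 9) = -w^4 - 2*w^3 - 3*w^2 + 5*w + 18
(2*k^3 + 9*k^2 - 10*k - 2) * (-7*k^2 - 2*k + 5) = -14*k^5 - 67*k^4 + 62*k^3 + 79*k^2 - 46*k - 10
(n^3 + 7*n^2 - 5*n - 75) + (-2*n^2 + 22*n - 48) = n^3 + 5*n^2 + 17*n - 123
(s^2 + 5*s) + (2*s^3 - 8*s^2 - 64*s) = 2*s^3 - 7*s^2 - 59*s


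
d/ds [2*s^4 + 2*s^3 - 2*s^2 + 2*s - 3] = 8*s^3 + 6*s^2 - 4*s + 2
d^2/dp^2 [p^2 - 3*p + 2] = 2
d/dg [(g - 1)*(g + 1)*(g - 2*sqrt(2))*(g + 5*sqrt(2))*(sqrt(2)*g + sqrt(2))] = 5*sqrt(2)*g^4 + 4*sqrt(2)*g^3 + 24*g^3 - 63*sqrt(2)*g^2 + 18*g^2 - 42*sqrt(2)*g - 12*g - 6 + 20*sqrt(2)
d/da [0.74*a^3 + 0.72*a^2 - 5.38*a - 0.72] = 2.22*a^2 + 1.44*a - 5.38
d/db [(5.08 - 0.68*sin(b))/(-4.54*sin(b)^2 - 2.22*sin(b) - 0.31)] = (-3.0872*sin(b)^2 + 46.1264*sin(b) + 11.4884)*cos(b)/(20.6116*sin(b)^4 + 20.1576*sin(b)^3 + 7.7432*sin(b)^2 + 1.3764*sin(b) + 0.0961)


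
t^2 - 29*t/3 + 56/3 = (t - 7)*(t - 8/3)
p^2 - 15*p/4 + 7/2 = (p - 2)*(p - 7/4)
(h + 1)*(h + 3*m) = h^2 + 3*h*m + h + 3*m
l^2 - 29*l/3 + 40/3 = (l - 8)*(l - 5/3)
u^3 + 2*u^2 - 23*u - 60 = (u - 5)*(u + 3)*(u + 4)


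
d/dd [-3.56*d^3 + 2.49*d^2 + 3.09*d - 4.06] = -10.68*d^2 + 4.98*d + 3.09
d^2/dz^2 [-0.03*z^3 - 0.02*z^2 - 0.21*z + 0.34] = -0.18*z - 0.04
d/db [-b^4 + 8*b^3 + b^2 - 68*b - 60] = -4*b^3 + 24*b^2 + 2*b - 68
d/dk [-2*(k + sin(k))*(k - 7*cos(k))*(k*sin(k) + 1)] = -2*(k + sin(k))*(k - 7*cos(k))*(k*cos(k) + sin(k)) - 2*(k + sin(k))*(k*sin(k) + 1)*(7*sin(k) + 1) - 2*(k - 7*cos(k))*(k*sin(k) + 1)*(cos(k) + 1)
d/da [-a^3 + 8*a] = 8 - 3*a^2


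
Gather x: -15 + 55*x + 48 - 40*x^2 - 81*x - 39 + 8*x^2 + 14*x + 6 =-32*x^2 - 12*x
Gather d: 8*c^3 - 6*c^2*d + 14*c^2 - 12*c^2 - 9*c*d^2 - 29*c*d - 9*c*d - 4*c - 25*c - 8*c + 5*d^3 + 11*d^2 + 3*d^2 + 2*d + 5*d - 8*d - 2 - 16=8*c^3 + 2*c^2 - 37*c + 5*d^3 + d^2*(14 - 9*c) + d*(-6*c^2 - 38*c - 1) - 18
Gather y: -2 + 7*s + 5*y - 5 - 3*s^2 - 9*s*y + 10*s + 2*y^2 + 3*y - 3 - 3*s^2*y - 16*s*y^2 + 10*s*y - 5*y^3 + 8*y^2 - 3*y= -3*s^2 + 17*s - 5*y^3 + y^2*(10 - 16*s) + y*(-3*s^2 + s + 5) - 10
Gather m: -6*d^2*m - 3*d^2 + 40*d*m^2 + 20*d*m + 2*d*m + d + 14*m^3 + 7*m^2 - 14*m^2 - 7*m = -3*d^2 + d + 14*m^3 + m^2*(40*d - 7) + m*(-6*d^2 + 22*d - 7)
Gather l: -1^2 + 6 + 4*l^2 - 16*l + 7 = 4*l^2 - 16*l + 12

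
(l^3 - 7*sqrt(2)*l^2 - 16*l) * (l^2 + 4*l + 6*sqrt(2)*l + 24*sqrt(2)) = l^5 - sqrt(2)*l^4 + 4*l^4 - 100*l^3 - 4*sqrt(2)*l^3 - 400*l^2 - 96*sqrt(2)*l^2 - 384*sqrt(2)*l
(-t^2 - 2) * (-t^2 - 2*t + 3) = t^4 + 2*t^3 - t^2 + 4*t - 6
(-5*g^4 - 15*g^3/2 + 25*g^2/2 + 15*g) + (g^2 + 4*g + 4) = -5*g^4 - 15*g^3/2 + 27*g^2/2 + 19*g + 4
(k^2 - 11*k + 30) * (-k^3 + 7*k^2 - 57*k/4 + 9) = -k^5 + 18*k^4 - 485*k^3/4 + 1503*k^2/4 - 1053*k/2 + 270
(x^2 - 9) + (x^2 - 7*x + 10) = 2*x^2 - 7*x + 1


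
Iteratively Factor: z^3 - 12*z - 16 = (z - 4)*(z^2 + 4*z + 4) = (z - 4)*(z + 2)*(z + 2)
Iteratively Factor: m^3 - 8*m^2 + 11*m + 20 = (m - 5)*(m^2 - 3*m - 4) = (m - 5)*(m - 4)*(m + 1)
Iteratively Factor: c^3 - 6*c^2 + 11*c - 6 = (c - 1)*(c^2 - 5*c + 6) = (c - 3)*(c - 1)*(c - 2)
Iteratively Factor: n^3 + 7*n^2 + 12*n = (n)*(n^2 + 7*n + 12) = n*(n + 3)*(n + 4)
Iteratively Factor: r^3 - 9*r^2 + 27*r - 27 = (r - 3)*(r^2 - 6*r + 9) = (r - 3)^2*(r - 3)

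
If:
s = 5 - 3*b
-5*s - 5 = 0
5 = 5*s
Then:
No Solution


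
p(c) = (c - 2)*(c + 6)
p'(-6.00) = -8.00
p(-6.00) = 0.00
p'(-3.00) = -2.00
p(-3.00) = -15.00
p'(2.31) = 8.62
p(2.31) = 2.58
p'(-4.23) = -4.46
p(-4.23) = -11.03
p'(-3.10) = -2.20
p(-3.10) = -14.79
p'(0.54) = 5.08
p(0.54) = -9.55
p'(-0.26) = 3.48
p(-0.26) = -12.97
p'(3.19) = 10.38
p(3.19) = 10.94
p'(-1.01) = 1.98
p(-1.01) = -15.02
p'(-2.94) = -1.88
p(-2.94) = -15.12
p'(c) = 2*c + 4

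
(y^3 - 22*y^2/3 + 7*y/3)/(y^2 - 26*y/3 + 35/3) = y*(3*y - 1)/(3*y - 5)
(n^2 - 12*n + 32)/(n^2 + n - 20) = (n - 8)/(n + 5)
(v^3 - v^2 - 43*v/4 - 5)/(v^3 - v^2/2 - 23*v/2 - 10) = (v + 1/2)/(v + 1)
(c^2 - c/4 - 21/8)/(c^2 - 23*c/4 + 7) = (c + 3/2)/(c - 4)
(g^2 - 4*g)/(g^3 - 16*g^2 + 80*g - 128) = g/(g^2 - 12*g + 32)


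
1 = 1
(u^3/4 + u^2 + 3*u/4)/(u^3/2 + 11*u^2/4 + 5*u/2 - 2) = u*(u^2 + 4*u + 3)/(2*u^3 + 11*u^2 + 10*u - 8)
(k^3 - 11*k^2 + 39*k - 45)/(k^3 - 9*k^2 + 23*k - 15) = (k - 3)/(k - 1)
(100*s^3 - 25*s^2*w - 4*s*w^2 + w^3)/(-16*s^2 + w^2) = (-25*s^2 + w^2)/(4*s + w)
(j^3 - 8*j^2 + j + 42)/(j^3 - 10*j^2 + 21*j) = (j + 2)/j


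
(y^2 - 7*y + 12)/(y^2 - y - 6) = (y - 4)/(y + 2)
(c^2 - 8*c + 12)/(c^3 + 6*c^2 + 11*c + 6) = (c^2 - 8*c + 12)/(c^3 + 6*c^2 + 11*c + 6)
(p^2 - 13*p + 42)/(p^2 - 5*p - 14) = (p - 6)/(p + 2)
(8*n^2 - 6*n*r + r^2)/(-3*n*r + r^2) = (-8*n^2 + 6*n*r - r^2)/(r*(3*n - r))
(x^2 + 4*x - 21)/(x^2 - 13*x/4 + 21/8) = 8*(x^2 + 4*x - 21)/(8*x^2 - 26*x + 21)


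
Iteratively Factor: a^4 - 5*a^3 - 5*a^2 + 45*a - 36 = (a - 3)*(a^3 - 2*a^2 - 11*a + 12) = (a - 3)*(a + 3)*(a^2 - 5*a + 4) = (a - 4)*(a - 3)*(a + 3)*(a - 1)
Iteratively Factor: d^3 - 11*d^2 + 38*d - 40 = (d - 4)*(d^2 - 7*d + 10) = (d - 4)*(d - 2)*(d - 5)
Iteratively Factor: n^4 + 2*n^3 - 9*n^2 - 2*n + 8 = (n + 1)*(n^3 + n^2 - 10*n + 8) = (n - 1)*(n + 1)*(n^2 + 2*n - 8) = (n - 2)*(n - 1)*(n + 1)*(n + 4)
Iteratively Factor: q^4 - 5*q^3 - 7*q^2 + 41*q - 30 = (q - 1)*(q^3 - 4*q^2 - 11*q + 30) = (q - 5)*(q - 1)*(q^2 + q - 6) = (q - 5)*(q - 2)*(q - 1)*(q + 3)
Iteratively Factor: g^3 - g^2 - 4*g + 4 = (g - 2)*(g^2 + g - 2) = (g - 2)*(g - 1)*(g + 2)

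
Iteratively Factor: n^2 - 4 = (n + 2)*(n - 2)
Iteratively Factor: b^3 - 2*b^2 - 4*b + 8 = (b - 2)*(b^2 - 4) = (b - 2)*(b + 2)*(b - 2)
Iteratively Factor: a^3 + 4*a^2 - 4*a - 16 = (a + 2)*(a^2 + 2*a - 8) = (a + 2)*(a + 4)*(a - 2)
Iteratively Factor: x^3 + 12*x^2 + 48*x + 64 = (x + 4)*(x^2 + 8*x + 16) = (x + 4)^2*(x + 4)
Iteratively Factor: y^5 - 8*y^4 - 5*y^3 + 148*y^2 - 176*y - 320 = (y - 4)*(y^4 - 4*y^3 - 21*y^2 + 64*y + 80) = (y - 4)*(y + 1)*(y^3 - 5*y^2 - 16*y + 80) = (y - 5)*(y - 4)*(y + 1)*(y^2 - 16) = (y - 5)*(y - 4)*(y + 1)*(y + 4)*(y - 4)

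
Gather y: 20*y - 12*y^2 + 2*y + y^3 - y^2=y^3 - 13*y^2 + 22*y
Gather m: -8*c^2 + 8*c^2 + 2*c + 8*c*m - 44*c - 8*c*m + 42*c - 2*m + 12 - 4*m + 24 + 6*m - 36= 0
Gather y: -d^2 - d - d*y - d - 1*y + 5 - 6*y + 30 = -d^2 - 2*d + y*(-d - 7) + 35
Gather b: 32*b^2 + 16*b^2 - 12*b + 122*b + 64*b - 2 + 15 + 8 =48*b^2 + 174*b + 21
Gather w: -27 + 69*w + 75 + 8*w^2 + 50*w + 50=8*w^2 + 119*w + 98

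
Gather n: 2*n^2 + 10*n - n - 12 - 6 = 2*n^2 + 9*n - 18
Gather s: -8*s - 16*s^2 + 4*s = -16*s^2 - 4*s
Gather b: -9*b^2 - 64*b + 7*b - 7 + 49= -9*b^2 - 57*b + 42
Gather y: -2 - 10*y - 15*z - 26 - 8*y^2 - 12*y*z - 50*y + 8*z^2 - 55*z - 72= -8*y^2 + y*(-12*z - 60) + 8*z^2 - 70*z - 100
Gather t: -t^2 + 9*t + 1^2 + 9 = -t^2 + 9*t + 10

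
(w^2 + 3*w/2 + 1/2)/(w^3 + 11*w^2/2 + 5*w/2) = (w + 1)/(w*(w + 5))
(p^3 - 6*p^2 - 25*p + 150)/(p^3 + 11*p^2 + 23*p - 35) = (p^2 - 11*p + 30)/(p^2 + 6*p - 7)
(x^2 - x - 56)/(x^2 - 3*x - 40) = (x + 7)/(x + 5)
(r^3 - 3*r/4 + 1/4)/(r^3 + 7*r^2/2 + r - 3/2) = (r - 1/2)/(r + 3)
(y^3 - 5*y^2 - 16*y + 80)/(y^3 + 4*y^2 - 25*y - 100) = (y - 4)/(y + 5)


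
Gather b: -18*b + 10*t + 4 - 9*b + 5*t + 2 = -27*b + 15*t + 6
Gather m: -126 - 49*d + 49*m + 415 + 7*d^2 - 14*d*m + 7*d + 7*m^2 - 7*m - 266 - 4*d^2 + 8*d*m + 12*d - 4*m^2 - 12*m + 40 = 3*d^2 - 30*d + 3*m^2 + m*(30 - 6*d) + 63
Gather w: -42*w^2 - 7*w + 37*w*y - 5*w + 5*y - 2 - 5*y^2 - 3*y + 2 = -42*w^2 + w*(37*y - 12) - 5*y^2 + 2*y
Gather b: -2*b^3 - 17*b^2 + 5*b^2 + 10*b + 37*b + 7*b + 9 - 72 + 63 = -2*b^3 - 12*b^2 + 54*b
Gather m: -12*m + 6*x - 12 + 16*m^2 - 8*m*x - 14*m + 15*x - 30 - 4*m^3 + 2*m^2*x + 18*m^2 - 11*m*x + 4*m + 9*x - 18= -4*m^3 + m^2*(2*x + 34) + m*(-19*x - 22) + 30*x - 60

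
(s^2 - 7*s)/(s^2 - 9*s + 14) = s/(s - 2)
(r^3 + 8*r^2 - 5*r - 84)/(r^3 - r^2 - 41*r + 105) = (r + 4)/(r - 5)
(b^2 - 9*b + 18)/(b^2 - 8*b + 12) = (b - 3)/(b - 2)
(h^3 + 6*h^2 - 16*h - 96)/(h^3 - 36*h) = (h^2 - 16)/(h*(h - 6))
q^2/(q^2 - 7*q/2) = 2*q/(2*q - 7)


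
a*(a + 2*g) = a^2 + 2*a*g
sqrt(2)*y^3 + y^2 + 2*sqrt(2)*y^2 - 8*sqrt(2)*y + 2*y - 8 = (y - 2)*(y + 4)*(sqrt(2)*y + 1)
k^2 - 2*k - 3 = (k - 3)*(k + 1)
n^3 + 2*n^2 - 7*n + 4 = (n - 1)^2*(n + 4)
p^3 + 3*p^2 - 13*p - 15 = (p - 3)*(p + 1)*(p + 5)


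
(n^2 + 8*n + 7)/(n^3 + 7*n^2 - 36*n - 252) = (n + 1)/(n^2 - 36)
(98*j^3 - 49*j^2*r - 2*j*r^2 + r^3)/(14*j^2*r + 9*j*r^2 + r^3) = (14*j^2 - 9*j*r + r^2)/(r*(2*j + r))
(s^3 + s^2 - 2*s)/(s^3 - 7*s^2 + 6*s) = (s + 2)/(s - 6)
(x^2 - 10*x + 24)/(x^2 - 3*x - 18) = (x - 4)/(x + 3)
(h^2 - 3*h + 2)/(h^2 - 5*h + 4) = (h - 2)/(h - 4)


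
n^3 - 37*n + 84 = (n - 4)*(n - 3)*(n + 7)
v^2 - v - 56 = (v - 8)*(v + 7)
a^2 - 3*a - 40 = (a - 8)*(a + 5)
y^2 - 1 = (y - 1)*(y + 1)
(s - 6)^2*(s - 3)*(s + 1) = s^4 - 14*s^3 + 57*s^2 - 36*s - 108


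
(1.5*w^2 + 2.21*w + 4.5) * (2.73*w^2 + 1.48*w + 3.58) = 4.095*w^4 + 8.2533*w^3 + 20.9258*w^2 + 14.5718*w + 16.11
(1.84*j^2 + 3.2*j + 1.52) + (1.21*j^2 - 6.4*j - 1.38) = 3.05*j^2 - 3.2*j + 0.14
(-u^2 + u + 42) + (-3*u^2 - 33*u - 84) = -4*u^2 - 32*u - 42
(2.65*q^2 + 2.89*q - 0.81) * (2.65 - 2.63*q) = -6.9695*q^3 - 0.5782*q^2 + 9.7888*q - 2.1465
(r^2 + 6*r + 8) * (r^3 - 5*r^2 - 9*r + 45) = r^5 + r^4 - 31*r^3 - 49*r^2 + 198*r + 360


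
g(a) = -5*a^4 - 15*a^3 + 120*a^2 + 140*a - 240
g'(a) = -20*a^3 - 45*a^2 + 240*a + 140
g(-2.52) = 207.66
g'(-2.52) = -430.51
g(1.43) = 140.82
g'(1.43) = 332.70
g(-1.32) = -196.39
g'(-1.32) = -209.21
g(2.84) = 456.61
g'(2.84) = 0.52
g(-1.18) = -223.16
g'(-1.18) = -173.00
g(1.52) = 170.68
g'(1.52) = 330.60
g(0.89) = -34.06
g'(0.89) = 303.86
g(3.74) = 199.14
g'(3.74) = -638.11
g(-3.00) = 420.00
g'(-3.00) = -445.00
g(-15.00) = -177840.00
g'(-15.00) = 53915.00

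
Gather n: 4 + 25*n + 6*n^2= 6*n^2 + 25*n + 4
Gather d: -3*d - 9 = -3*d - 9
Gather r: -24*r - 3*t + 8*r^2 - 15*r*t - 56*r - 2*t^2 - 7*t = 8*r^2 + r*(-15*t - 80) - 2*t^2 - 10*t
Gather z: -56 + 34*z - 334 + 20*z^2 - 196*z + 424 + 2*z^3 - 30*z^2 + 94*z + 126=2*z^3 - 10*z^2 - 68*z + 160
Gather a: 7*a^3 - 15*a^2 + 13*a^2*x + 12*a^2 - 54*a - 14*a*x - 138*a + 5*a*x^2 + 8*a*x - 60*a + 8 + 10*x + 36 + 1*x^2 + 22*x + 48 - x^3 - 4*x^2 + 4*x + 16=7*a^3 + a^2*(13*x - 3) + a*(5*x^2 - 6*x - 252) - x^3 - 3*x^2 + 36*x + 108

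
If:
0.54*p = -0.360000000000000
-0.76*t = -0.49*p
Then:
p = -0.67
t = -0.43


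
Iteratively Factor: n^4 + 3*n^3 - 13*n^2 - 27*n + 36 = (n - 3)*(n^3 + 6*n^2 + 5*n - 12) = (n - 3)*(n - 1)*(n^2 + 7*n + 12) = (n - 3)*(n - 1)*(n + 4)*(n + 3)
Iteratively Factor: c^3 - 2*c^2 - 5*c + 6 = (c - 3)*(c^2 + c - 2) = (c - 3)*(c + 2)*(c - 1)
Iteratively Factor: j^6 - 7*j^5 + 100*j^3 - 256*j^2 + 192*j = (j - 3)*(j^5 - 4*j^4 - 12*j^3 + 64*j^2 - 64*j) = (j - 3)*(j - 2)*(j^4 - 2*j^3 - 16*j^2 + 32*j) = j*(j - 3)*(j - 2)*(j^3 - 2*j^2 - 16*j + 32) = j*(j - 4)*(j - 3)*(j - 2)*(j^2 + 2*j - 8) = j*(j - 4)*(j - 3)*(j - 2)*(j + 4)*(j - 2)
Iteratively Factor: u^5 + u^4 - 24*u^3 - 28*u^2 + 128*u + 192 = (u + 4)*(u^4 - 3*u^3 - 12*u^2 + 20*u + 48) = (u - 3)*(u + 4)*(u^3 - 12*u - 16) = (u - 4)*(u - 3)*(u + 4)*(u^2 + 4*u + 4) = (u - 4)*(u - 3)*(u + 2)*(u + 4)*(u + 2)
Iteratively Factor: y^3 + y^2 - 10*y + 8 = (y - 2)*(y^2 + 3*y - 4) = (y - 2)*(y - 1)*(y + 4)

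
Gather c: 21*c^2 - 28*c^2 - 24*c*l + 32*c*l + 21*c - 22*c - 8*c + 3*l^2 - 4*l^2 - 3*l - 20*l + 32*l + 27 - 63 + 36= -7*c^2 + c*(8*l - 9) - l^2 + 9*l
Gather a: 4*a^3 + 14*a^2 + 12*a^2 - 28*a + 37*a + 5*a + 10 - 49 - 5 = 4*a^3 + 26*a^2 + 14*a - 44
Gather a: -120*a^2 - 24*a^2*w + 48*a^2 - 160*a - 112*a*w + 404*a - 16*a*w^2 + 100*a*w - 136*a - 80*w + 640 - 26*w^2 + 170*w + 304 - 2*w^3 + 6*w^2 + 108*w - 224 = a^2*(-24*w - 72) + a*(-16*w^2 - 12*w + 108) - 2*w^3 - 20*w^2 + 198*w + 720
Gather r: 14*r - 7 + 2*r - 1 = 16*r - 8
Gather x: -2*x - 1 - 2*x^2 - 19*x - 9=-2*x^2 - 21*x - 10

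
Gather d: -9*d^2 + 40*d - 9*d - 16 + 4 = -9*d^2 + 31*d - 12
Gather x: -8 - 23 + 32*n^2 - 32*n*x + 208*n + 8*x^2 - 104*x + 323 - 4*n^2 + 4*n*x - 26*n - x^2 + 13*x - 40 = 28*n^2 + 182*n + 7*x^2 + x*(-28*n - 91) + 252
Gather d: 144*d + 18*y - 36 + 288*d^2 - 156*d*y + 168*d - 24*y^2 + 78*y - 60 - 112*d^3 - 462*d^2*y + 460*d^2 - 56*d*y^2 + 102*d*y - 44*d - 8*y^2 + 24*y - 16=-112*d^3 + d^2*(748 - 462*y) + d*(-56*y^2 - 54*y + 268) - 32*y^2 + 120*y - 112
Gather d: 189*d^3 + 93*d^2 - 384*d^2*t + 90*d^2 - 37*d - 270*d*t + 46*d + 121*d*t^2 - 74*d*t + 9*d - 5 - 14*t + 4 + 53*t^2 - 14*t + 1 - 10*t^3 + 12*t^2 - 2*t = 189*d^3 + d^2*(183 - 384*t) + d*(121*t^2 - 344*t + 18) - 10*t^3 + 65*t^2 - 30*t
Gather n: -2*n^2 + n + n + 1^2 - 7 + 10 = -2*n^2 + 2*n + 4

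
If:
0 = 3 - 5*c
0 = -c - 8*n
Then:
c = 3/5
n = -3/40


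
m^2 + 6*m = m*(m + 6)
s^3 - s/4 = s*(s - 1/2)*(s + 1/2)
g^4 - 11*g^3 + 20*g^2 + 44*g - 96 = (g - 8)*(g - 3)*(g - 2)*(g + 2)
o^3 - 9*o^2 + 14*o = o*(o - 7)*(o - 2)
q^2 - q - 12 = (q - 4)*(q + 3)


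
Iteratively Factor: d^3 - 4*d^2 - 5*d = (d + 1)*(d^2 - 5*d) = d*(d + 1)*(d - 5)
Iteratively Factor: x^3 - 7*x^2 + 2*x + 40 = (x - 5)*(x^2 - 2*x - 8) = (x - 5)*(x + 2)*(x - 4)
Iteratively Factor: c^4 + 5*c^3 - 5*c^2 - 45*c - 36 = (c + 1)*(c^3 + 4*c^2 - 9*c - 36) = (c + 1)*(c + 3)*(c^2 + c - 12) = (c - 3)*(c + 1)*(c + 3)*(c + 4)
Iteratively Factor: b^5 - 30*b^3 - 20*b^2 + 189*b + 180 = (b - 3)*(b^4 + 3*b^3 - 21*b^2 - 83*b - 60) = (b - 3)*(b + 1)*(b^3 + 2*b^2 - 23*b - 60) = (b - 3)*(b + 1)*(b + 3)*(b^2 - b - 20) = (b - 3)*(b + 1)*(b + 3)*(b + 4)*(b - 5)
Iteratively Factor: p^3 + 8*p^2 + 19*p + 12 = (p + 3)*(p^2 + 5*p + 4) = (p + 1)*(p + 3)*(p + 4)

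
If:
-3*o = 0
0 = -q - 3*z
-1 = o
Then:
No Solution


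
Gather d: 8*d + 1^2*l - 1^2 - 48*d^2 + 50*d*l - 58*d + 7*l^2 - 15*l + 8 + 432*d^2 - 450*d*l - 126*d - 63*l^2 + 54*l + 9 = 384*d^2 + d*(-400*l - 176) - 56*l^2 + 40*l + 16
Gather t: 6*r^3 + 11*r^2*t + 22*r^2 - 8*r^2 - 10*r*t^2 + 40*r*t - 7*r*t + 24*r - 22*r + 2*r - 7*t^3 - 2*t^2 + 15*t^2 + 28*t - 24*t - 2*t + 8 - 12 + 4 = 6*r^3 + 14*r^2 + 4*r - 7*t^3 + t^2*(13 - 10*r) + t*(11*r^2 + 33*r + 2)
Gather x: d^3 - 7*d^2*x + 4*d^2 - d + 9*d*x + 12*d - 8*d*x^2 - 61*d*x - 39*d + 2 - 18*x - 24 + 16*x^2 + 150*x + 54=d^3 + 4*d^2 - 28*d + x^2*(16 - 8*d) + x*(-7*d^2 - 52*d + 132) + 32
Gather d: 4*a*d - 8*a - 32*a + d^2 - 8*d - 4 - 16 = -40*a + d^2 + d*(4*a - 8) - 20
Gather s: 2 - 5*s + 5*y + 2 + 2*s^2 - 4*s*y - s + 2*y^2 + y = 2*s^2 + s*(-4*y - 6) + 2*y^2 + 6*y + 4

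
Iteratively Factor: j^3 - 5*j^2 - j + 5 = (j - 1)*(j^2 - 4*j - 5) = (j - 5)*(j - 1)*(j + 1)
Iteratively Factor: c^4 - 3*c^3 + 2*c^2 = (c)*(c^3 - 3*c^2 + 2*c) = c^2*(c^2 - 3*c + 2) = c^2*(c - 1)*(c - 2)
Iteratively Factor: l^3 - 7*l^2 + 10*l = (l - 2)*(l^2 - 5*l) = (l - 5)*(l - 2)*(l)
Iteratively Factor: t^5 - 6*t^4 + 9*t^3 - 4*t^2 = (t - 1)*(t^4 - 5*t^3 + 4*t^2) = (t - 4)*(t - 1)*(t^3 - t^2) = t*(t - 4)*(t - 1)*(t^2 - t) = t*(t - 4)*(t - 1)^2*(t)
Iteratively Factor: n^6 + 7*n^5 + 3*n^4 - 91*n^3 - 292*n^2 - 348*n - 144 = (n + 1)*(n^5 + 6*n^4 - 3*n^3 - 88*n^2 - 204*n - 144) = (n + 1)*(n + 2)*(n^4 + 4*n^3 - 11*n^2 - 66*n - 72) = (n + 1)*(n + 2)^2*(n^3 + 2*n^2 - 15*n - 36) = (n + 1)*(n + 2)^2*(n + 3)*(n^2 - n - 12) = (n + 1)*(n + 2)^2*(n + 3)^2*(n - 4)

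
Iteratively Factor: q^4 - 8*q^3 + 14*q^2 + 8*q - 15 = (q - 5)*(q^3 - 3*q^2 - q + 3) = (q - 5)*(q + 1)*(q^2 - 4*q + 3) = (q - 5)*(q - 1)*(q + 1)*(q - 3)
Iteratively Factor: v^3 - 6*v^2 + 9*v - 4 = (v - 1)*(v^2 - 5*v + 4) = (v - 1)^2*(v - 4)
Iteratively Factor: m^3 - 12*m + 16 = (m + 4)*(m^2 - 4*m + 4) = (m - 2)*(m + 4)*(m - 2)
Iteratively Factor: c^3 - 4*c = (c - 2)*(c^2 + 2*c) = (c - 2)*(c + 2)*(c)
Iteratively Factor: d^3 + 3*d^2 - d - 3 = (d - 1)*(d^2 + 4*d + 3) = (d - 1)*(d + 1)*(d + 3)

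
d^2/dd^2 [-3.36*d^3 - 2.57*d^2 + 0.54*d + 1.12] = -20.16*d - 5.14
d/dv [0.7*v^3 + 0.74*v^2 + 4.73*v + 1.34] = 2.1*v^2 + 1.48*v + 4.73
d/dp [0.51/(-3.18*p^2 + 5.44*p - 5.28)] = (3.2436*p - 2.7744)/(3.18*p^2 - 5.44*p + 5.28)^2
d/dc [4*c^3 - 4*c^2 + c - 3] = 12*c^2 - 8*c + 1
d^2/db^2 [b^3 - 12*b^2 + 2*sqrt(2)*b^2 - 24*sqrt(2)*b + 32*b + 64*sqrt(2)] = 6*b - 24 + 4*sqrt(2)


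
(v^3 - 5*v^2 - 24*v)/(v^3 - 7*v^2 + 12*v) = (v^2 - 5*v - 24)/(v^2 - 7*v + 12)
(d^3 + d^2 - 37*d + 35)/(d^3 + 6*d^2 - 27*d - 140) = (d - 1)/(d + 4)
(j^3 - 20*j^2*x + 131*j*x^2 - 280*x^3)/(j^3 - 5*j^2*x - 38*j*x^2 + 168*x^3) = (-j^2 + 13*j*x - 40*x^2)/(-j^2 - 2*j*x + 24*x^2)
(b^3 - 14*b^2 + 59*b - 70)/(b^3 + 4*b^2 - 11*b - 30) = (b^3 - 14*b^2 + 59*b - 70)/(b^3 + 4*b^2 - 11*b - 30)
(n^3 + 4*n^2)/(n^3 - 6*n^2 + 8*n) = n*(n + 4)/(n^2 - 6*n + 8)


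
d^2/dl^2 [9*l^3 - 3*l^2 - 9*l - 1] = 54*l - 6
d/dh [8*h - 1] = 8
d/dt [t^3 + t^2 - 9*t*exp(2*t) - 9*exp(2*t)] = 3*t^2 - 18*t*exp(2*t) + 2*t - 27*exp(2*t)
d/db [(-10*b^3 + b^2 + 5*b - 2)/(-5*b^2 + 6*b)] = (50*b^4 - 120*b^3 + 31*b^2 - 20*b + 12)/(b^2*(25*b^2 - 60*b + 36))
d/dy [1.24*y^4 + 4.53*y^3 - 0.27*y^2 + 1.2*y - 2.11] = 4.96*y^3 + 13.59*y^2 - 0.54*y + 1.2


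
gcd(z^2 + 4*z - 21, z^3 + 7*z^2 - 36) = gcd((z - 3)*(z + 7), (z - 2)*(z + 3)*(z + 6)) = 1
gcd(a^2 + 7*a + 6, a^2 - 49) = 1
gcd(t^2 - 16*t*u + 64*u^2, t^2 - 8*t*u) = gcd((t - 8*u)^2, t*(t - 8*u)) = t - 8*u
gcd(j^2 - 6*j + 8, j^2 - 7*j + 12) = j - 4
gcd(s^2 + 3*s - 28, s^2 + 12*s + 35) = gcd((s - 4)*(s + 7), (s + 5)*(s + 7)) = s + 7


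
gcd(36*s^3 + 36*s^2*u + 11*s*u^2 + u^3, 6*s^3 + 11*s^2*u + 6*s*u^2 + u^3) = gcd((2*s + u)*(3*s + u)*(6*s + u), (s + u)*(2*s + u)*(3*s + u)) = 6*s^2 + 5*s*u + u^2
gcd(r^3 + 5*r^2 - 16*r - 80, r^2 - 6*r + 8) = r - 4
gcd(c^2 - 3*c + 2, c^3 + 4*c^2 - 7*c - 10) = c - 2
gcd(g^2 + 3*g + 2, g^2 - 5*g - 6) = g + 1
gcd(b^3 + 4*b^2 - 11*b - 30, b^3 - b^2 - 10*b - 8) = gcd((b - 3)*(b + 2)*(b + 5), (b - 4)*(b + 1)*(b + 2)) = b + 2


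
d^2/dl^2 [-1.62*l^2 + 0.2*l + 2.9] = -3.24000000000000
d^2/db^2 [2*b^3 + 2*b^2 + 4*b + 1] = 12*b + 4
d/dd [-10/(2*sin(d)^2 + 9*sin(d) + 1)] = 10*(4*sin(d) + 9)*cos(d)/(9*sin(d) - cos(2*d) + 2)^2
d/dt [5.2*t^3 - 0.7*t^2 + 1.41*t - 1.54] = 15.6*t^2 - 1.4*t + 1.41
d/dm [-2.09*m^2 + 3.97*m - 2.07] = 3.97 - 4.18*m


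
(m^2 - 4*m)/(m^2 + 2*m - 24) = m/(m + 6)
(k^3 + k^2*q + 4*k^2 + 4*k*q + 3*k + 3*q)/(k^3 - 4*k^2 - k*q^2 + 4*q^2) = (-k^2 - 4*k - 3)/(-k^2 + k*q + 4*k - 4*q)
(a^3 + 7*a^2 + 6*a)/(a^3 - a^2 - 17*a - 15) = a*(a + 6)/(a^2 - 2*a - 15)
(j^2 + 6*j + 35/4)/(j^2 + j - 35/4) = (2*j + 5)/(2*j - 5)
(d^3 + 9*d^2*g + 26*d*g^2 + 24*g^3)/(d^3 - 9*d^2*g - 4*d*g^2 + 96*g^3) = (d^2 + 6*d*g + 8*g^2)/(d^2 - 12*d*g + 32*g^2)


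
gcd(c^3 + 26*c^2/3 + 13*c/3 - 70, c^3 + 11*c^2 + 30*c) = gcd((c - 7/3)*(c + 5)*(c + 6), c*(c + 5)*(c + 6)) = c^2 + 11*c + 30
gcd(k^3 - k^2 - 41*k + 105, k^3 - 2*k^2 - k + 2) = 1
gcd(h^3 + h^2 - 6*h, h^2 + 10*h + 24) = 1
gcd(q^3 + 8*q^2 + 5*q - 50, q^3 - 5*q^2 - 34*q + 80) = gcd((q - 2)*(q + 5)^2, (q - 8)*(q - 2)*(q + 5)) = q^2 + 3*q - 10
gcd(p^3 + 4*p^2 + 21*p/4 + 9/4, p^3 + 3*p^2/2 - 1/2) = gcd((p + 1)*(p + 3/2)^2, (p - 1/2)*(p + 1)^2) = p + 1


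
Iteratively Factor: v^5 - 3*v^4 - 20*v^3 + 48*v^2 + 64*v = (v - 4)*(v^4 + v^3 - 16*v^2 - 16*v) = v*(v - 4)*(v^3 + v^2 - 16*v - 16) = v*(v - 4)*(v + 4)*(v^2 - 3*v - 4) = v*(v - 4)^2*(v + 4)*(v + 1)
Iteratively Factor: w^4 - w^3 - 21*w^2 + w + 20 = (w - 1)*(w^3 - 21*w - 20) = (w - 5)*(w - 1)*(w^2 + 5*w + 4) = (w - 5)*(w - 1)*(w + 4)*(w + 1)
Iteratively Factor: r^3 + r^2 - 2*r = (r - 1)*(r^2 + 2*r) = r*(r - 1)*(r + 2)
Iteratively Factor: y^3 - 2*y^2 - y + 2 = (y + 1)*(y^2 - 3*y + 2) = (y - 1)*(y + 1)*(y - 2)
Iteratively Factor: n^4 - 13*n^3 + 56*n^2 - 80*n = (n - 4)*(n^3 - 9*n^2 + 20*n) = (n - 4)^2*(n^2 - 5*n) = n*(n - 4)^2*(n - 5)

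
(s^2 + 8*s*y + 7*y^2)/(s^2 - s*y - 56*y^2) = (-s - y)/(-s + 8*y)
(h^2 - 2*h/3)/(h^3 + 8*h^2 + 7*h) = (h - 2/3)/(h^2 + 8*h + 7)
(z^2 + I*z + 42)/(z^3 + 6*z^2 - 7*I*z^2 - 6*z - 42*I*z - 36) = (z + 7*I)/(z^2 + z*(6 - I) - 6*I)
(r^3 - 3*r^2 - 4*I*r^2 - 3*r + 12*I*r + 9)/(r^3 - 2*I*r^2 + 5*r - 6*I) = (r - 3)/(r + 2*I)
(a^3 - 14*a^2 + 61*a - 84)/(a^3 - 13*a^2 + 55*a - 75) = (a^2 - 11*a + 28)/(a^2 - 10*a + 25)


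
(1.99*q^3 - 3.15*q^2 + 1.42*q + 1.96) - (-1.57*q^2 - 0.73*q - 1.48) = 1.99*q^3 - 1.58*q^2 + 2.15*q + 3.44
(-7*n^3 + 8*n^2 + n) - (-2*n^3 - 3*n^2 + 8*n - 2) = -5*n^3 + 11*n^2 - 7*n + 2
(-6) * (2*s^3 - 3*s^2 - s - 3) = -12*s^3 + 18*s^2 + 6*s + 18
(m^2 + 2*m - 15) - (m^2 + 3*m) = -m - 15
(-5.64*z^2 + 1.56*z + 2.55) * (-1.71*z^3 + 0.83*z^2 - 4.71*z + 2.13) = 9.6444*z^5 - 7.3488*z^4 + 23.4987*z^3 - 17.2443*z^2 - 8.6877*z + 5.4315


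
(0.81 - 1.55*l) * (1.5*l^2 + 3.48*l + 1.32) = -2.325*l^3 - 4.179*l^2 + 0.7728*l + 1.0692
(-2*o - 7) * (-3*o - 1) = 6*o^2 + 23*o + 7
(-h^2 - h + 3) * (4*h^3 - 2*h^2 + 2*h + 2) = -4*h^5 - 2*h^4 + 12*h^3 - 10*h^2 + 4*h + 6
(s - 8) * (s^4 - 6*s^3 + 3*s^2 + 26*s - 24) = s^5 - 14*s^4 + 51*s^3 + 2*s^2 - 232*s + 192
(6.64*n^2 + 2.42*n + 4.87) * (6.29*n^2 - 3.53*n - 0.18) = 41.7656*n^4 - 8.2174*n^3 + 20.8945*n^2 - 17.6267*n - 0.8766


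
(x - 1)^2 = x^2 - 2*x + 1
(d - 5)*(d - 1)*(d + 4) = d^3 - 2*d^2 - 19*d + 20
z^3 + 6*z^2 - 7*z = z*(z - 1)*(z + 7)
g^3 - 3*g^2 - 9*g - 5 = (g - 5)*(g + 1)^2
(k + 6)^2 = k^2 + 12*k + 36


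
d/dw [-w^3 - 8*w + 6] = -3*w^2 - 8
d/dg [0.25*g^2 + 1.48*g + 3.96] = 0.5*g + 1.48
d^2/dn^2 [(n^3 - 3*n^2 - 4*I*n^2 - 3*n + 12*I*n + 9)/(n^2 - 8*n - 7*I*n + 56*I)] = (n^3*(32 + 30*I) + n^2*(1062 - 1680*I) + n*(-15216 + 630*I) + 10686 + 14000*I)/(n^6 + n^5*(-24 - 21*I) + n^4*(45 + 504*I) + n^3*(3016 - 3689*I) + n^2*(-28224 + 2520*I) + n*(75264 + 65856*I) - 175616*I)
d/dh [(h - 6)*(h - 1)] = 2*h - 7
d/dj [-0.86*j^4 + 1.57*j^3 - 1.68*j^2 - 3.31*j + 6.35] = -3.44*j^3 + 4.71*j^2 - 3.36*j - 3.31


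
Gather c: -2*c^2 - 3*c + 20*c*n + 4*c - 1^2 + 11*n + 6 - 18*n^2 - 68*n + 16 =-2*c^2 + c*(20*n + 1) - 18*n^2 - 57*n + 21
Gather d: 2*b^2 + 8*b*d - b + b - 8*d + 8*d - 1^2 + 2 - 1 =2*b^2 + 8*b*d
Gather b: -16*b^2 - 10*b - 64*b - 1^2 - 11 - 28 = -16*b^2 - 74*b - 40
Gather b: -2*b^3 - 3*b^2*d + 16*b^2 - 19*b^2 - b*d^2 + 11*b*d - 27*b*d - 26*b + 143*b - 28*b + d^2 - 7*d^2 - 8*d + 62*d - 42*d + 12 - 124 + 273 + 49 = -2*b^3 + b^2*(-3*d - 3) + b*(-d^2 - 16*d + 89) - 6*d^2 + 12*d + 210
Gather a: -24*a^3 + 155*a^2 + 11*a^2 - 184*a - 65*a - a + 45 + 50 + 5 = -24*a^3 + 166*a^2 - 250*a + 100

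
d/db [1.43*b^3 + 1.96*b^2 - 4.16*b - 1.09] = 4.29*b^2 + 3.92*b - 4.16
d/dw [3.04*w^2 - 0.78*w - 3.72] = 6.08*w - 0.78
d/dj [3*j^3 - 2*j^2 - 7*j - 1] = 9*j^2 - 4*j - 7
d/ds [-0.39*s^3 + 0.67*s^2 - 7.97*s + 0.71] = -1.17*s^2 + 1.34*s - 7.97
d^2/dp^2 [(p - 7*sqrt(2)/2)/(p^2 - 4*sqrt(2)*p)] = (2*p^3 - 21*sqrt(2)*p^2 + 168*p - 224*sqrt(2))/(p^3*(p^3 - 12*sqrt(2)*p^2 + 96*p - 128*sqrt(2)))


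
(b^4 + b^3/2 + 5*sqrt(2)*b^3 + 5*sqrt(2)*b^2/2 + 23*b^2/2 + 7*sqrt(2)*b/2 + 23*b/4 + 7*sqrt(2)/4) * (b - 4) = b^5 - 7*b^4/2 + 5*sqrt(2)*b^4 - 35*sqrt(2)*b^3/2 + 19*b^3/2 - 161*b^2/4 - 13*sqrt(2)*b^2/2 - 23*b - 49*sqrt(2)*b/4 - 7*sqrt(2)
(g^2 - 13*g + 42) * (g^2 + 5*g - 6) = g^4 - 8*g^3 - 29*g^2 + 288*g - 252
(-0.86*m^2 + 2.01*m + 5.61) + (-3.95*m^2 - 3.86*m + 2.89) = -4.81*m^2 - 1.85*m + 8.5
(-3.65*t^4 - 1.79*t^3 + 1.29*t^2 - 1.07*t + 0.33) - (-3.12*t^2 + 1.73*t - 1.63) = -3.65*t^4 - 1.79*t^3 + 4.41*t^2 - 2.8*t + 1.96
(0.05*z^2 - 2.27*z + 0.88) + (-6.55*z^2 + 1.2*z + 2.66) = -6.5*z^2 - 1.07*z + 3.54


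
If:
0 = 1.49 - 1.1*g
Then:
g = 1.35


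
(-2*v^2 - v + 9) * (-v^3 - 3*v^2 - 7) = 2*v^5 + 7*v^4 - 6*v^3 - 13*v^2 + 7*v - 63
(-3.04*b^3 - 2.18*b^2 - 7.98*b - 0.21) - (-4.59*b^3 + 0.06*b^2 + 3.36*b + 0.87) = 1.55*b^3 - 2.24*b^2 - 11.34*b - 1.08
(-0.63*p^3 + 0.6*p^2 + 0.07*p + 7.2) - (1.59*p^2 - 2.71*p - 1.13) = -0.63*p^3 - 0.99*p^2 + 2.78*p + 8.33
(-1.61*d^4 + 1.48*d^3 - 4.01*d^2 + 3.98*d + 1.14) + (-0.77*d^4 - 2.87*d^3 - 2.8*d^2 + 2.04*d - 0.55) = -2.38*d^4 - 1.39*d^3 - 6.81*d^2 + 6.02*d + 0.59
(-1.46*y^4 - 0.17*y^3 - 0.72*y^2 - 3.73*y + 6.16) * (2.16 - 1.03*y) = 1.5038*y^5 - 2.9785*y^4 + 0.3744*y^3 + 2.2867*y^2 - 14.4016*y + 13.3056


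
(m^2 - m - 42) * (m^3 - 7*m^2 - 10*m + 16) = m^5 - 8*m^4 - 45*m^3 + 320*m^2 + 404*m - 672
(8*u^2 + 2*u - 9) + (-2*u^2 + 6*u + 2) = 6*u^2 + 8*u - 7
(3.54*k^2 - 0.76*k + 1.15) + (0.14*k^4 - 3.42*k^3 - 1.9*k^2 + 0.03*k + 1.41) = 0.14*k^4 - 3.42*k^3 + 1.64*k^2 - 0.73*k + 2.56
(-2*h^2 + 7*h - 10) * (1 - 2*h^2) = 4*h^4 - 14*h^3 + 18*h^2 + 7*h - 10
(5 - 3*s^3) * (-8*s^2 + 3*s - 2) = 24*s^5 - 9*s^4 + 6*s^3 - 40*s^2 + 15*s - 10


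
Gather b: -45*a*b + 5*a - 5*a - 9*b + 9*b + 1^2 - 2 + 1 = -45*a*b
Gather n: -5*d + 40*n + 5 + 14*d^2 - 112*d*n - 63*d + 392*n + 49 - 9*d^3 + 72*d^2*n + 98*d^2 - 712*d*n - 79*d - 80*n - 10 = -9*d^3 + 112*d^2 - 147*d + n*(72*d^2 - 824*d + 352) + 44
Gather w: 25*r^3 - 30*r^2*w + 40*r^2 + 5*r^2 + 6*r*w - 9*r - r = 25*r^3 + 45*r^2 - 10*r + w*(-30*r^2 + 6*r)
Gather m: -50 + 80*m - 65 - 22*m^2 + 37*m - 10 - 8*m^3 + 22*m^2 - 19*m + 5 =-8*m^3 + 98*m - 120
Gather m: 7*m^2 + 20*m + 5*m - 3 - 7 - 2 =7*m^2 + 25*m - 12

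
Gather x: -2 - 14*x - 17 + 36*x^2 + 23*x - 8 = 36*x^2 + 9*x - 27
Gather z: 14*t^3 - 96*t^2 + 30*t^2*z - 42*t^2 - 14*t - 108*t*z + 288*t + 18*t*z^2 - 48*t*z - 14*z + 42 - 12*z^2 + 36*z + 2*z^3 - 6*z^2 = 14*t^3 - 138*t^2 + 274*t + 2*z^3 + z^2*(18*t - 18) + z*(30*t^2 - 156*t + 22) + 42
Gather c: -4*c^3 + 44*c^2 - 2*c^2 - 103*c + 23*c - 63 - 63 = -4*c^3 + 42*c^2 - 80*c - 126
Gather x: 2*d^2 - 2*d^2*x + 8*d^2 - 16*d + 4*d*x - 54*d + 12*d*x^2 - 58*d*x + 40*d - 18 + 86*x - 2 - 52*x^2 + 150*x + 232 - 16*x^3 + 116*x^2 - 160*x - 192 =10*d^2 - 30*d - 16*x^3 + x^2*(12*d + 64) + x*(-2*d^2 - 54*d + 76) + 20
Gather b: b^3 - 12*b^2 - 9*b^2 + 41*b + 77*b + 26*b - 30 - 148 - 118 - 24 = b^3 - 21*b^2 + 144*b - 320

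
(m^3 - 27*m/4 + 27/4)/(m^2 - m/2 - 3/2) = (2*m^2 + 3*m - 9)/(2*(m + 1))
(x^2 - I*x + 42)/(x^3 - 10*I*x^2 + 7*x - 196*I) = (x + 6*I)/(x^2 - 3*I*x + 28)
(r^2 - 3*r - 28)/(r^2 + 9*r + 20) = (r - 7)/(r + 5)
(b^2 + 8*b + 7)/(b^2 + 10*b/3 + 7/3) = 3*(b + 7)/(3*b + 7)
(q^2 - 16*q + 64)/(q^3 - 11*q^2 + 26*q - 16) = (q - 8)/(q^2 - 3*q + 2)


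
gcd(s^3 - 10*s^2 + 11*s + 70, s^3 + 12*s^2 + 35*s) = 1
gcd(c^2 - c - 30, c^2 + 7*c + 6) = 1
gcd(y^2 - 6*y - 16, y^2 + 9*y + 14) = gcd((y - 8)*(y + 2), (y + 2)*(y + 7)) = y + 2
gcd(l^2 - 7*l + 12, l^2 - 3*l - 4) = l - 4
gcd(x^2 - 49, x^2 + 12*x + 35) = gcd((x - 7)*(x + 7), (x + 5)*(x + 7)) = x + 7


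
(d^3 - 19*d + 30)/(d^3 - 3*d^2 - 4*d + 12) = (d + 5)/(d + 2)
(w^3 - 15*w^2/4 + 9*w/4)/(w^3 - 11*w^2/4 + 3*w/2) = (w - 3)/(w - 2)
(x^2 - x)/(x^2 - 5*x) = (x - 1)/(x - 5)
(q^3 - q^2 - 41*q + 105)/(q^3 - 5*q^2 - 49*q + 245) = (q - 3)/(q - 7)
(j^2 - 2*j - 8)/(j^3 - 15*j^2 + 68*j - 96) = (j + 2)/(j^2 - 11*j + 24)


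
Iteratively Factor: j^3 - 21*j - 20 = (j + 4)*(j^2 - 4*j - 5) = (j + 1)*(j + 4)*(j - 5)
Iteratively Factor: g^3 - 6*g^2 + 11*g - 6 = (g - 1)*(g^2 - 5*g + 6) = (g - 2)*(g - 1)*(g - 3)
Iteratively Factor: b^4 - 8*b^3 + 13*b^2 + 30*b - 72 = (b - 3)*(b^3 - 5*b^2 - 2*b + 24) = (b - 4)*(b - 3)*(b^2 - b - 6) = (b - 4)*(b - 3)^2*(b + 2)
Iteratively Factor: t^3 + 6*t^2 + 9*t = (t)*(t^2 + 6*t + 9) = t*(t + 3)*(t + 3)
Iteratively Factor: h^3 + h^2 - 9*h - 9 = (h + 1)*(h^2 - 9) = (h - 3)*(h + 1)*(h + 3)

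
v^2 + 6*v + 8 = (v + 2)*(v + 4)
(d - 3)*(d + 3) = d^2 - 9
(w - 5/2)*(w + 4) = w^2 + 3*w/2 - 10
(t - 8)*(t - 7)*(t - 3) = t^3 - 18*t^2 + 101*t - 168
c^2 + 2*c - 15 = (c - 3)*(c + 5)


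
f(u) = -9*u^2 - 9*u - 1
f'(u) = -18*u - 9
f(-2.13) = -22.66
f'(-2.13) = 29.34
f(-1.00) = -1.00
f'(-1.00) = 9.00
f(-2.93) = -51.89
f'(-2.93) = 43.74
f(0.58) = -9.25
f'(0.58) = -19.44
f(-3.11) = -60.06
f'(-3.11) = 46.98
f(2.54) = -81.92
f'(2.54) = -54.72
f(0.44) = -6.70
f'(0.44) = -16.92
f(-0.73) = 0.77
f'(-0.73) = 4.14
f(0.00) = -1.00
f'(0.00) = -9.00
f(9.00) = -811.00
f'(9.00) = -171.00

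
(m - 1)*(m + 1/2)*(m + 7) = m^3 + 13*m^2/2 - 4*m - 7/2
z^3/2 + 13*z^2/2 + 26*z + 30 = (z/2 + 1)*(z + 5)*(z + 6)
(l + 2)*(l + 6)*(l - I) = l^3 + 8*l^2 - I*l^2 + 12*l - 8*I*l - 12*I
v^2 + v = v*(v + 1)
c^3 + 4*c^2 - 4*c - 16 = (c - 2)*(c + 2)*(c + 4)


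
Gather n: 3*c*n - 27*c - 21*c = 3*c*n - 48*c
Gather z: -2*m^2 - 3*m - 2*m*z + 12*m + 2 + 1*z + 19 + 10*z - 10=-2*m^2 + 9*m + z*(11 - 2*m) + 11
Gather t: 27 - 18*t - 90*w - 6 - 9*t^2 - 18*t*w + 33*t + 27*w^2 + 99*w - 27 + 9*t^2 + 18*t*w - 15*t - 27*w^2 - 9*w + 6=0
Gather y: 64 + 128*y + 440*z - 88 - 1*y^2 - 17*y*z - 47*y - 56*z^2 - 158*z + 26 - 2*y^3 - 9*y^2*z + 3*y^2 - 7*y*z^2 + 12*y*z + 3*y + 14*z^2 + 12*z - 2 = -2*y^3 + y^2*(2 - 9*z) + y*(-7*z^2 - 5*z + 84) - 42*z^2 + 294*z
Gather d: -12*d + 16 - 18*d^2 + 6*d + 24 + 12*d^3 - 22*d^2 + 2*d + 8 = 12*d^3 - 40*d^2 - 4*d + 48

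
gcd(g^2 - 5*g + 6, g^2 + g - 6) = g - 2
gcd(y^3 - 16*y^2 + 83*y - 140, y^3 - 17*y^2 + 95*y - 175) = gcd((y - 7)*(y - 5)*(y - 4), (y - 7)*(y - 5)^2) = y^2 - 12*y + 35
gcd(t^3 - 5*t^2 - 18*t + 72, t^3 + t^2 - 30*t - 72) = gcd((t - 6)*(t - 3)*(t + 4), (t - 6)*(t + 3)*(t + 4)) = t^2 - 2*t - 24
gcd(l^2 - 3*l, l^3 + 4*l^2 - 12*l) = l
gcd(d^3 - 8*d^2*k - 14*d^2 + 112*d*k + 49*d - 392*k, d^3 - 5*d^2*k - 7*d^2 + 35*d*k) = d - 7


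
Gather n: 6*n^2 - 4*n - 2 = 6*n^2 - 4*n - 2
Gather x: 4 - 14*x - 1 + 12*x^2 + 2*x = 12*x^2 - 12*x + 3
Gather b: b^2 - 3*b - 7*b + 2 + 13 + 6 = b^2 - 10*b + 21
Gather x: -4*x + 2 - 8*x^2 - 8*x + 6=-8*x^2 - 12*x + 8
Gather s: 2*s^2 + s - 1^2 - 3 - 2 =2*s^2 + s - 6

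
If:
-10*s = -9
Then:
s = 9/10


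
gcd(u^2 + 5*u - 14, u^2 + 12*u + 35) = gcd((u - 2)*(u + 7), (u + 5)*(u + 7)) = u + 7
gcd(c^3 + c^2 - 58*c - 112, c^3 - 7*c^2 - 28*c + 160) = c - 8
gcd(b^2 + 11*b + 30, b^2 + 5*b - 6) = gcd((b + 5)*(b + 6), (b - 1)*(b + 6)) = b + 6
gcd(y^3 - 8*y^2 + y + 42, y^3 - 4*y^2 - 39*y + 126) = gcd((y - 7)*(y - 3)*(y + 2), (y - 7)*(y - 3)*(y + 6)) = y^2 - 10*y + 21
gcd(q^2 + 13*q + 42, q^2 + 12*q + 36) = q + 6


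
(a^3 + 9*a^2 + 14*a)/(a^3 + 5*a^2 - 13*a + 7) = a*(a + 2)/(a^2 - 2*a + 1)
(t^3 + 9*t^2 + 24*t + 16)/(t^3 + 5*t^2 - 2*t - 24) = (t^2 + 5*t + 4)/(t^2 + t - 6)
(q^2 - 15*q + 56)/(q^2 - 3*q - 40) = (q - 7)/(q + 5)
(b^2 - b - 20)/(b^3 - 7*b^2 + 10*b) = (b + 4)/(b*(b - 2))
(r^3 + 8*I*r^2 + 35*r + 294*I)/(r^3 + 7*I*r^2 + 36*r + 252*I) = (r + 7*I)/(r + 6*I)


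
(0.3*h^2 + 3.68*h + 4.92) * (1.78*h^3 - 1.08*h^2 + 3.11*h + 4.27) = 0.534*h^5 + 6.2264*h^4 + 5.7162*h^3 + 7.4122*h^2 + 31.0148*h + 21.0084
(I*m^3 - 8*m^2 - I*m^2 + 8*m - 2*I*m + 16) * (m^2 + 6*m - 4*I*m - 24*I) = I*m^5 - 4*m^4 + 5*I*m^4 - 20*m^3 + 24*I*m^3 + 32*m^2 + 148*I*m^2 + 48*m - 256*I*m - 384*I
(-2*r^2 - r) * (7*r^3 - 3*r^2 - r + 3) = -14*r^5 - r^4 + 5*r^3 - 5*r^2 - 3*r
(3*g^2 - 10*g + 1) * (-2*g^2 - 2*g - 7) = -6*g^4 + 14*g^3 - 3*g^2 + 68*g - 7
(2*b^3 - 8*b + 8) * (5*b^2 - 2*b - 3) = 10*b^5 - 4*b^4 - 46*b^3 + 56*b^2 + 8*b - 24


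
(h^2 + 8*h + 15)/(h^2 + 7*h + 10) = (h + 3)/(h + 2)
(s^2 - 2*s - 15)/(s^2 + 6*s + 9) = (s - 5)/(s + 3)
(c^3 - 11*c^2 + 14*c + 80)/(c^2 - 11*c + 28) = (c^3 - 11*c^2 + 14*c + 80)/(c^2 - 11*c + 28)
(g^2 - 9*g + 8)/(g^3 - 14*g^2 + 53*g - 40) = 1/(g - 5)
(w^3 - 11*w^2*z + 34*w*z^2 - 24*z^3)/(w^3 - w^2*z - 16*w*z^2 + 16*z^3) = (w - 6*z)/(w + 4*z)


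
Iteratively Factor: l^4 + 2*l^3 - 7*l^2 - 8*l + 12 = (l + 2)*(l^3 - 7*l + 6) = (l - 2)*(l + 2)*(l^2 + 2*l - 3) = (l - 2)*(l + 2)*(l + 3)*(l - 1)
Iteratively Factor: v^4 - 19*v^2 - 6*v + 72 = (v + 3)*(v^3 - 3*v^2 - 10*v + 24) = (v - 2)*(v + 3)*(v^2 - v - 12) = (v - 2)*(v + 3)^2*(v - 4)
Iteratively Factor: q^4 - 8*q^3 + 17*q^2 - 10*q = (q - 5)*(q^3 - 3*q^2 + 2*q) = q*(q - 5)*(q^2 - 3*q + 2) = q*(q - 5)*(q - 2)*(q - 1)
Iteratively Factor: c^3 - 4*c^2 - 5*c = (c - 5)*(c^2 + c) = (c - 5)*(c + 1)*(c)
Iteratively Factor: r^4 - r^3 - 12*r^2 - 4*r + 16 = (r + 2)*(r^3 - 3*r^2 - 6*r + 8) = (r - 4)*(r + 2)*(r^2 + r - 2) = (r - 4)*(r - 1)*(r + 2)*(r + 2)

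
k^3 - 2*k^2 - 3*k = k*(k - 3)*(k + 1)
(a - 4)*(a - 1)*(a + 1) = a^3 - 4*a^2 - a + 4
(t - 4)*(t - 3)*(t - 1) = t^3 - 8*t^2 + 19*t - 12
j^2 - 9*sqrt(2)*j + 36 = (j - 6*sqrt(2))*(j - 3*sqrt(2))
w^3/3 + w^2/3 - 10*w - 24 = (w/3 + 1)*(w - 6)*(w + 4)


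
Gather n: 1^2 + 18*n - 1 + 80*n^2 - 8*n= 80*n^2 + 10*n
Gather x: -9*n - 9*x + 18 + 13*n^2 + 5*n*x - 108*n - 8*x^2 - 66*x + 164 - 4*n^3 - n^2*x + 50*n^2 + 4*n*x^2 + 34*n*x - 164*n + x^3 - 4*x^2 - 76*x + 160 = -4*n^3 + 63*n^2 - 281*n + x^3 + x^2*(4*n - 12) + x*(-n^2 + 39*n - 151) + 342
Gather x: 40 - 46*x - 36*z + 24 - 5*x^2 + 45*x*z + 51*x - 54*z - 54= -5*x^2 + x*(45*z + 5) - 90*z + 10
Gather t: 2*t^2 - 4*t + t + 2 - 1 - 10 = 2*t^2 - 3*t - 9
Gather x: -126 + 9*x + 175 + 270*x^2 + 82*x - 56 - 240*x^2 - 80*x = 30*x^2 + 11*x - 7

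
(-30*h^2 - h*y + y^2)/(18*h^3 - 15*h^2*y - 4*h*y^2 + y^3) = (5*h + y)/(-3*h^2 + 2*h*y + y^2)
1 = 1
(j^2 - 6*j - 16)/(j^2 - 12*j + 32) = (j + 2)/(j - 4)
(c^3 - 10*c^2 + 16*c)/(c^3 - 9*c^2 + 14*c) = (c - 8)/(c - 7)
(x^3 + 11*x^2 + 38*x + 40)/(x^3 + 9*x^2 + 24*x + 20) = (x + 4)/(x + 2)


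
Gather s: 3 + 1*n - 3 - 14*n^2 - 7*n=-14*n^2 - 6*n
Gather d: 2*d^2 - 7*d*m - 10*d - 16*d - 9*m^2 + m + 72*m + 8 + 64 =2*d^2 + d*(-7*m - 26) - 9*m^2 + 73*m + 72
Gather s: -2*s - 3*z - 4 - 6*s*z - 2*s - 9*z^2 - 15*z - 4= s*(-6*z - 4) - 9*z^2 - 18*z - 8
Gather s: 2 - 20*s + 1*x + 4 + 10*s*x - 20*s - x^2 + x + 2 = s*(10*x - 40) - x^2 + 2*x + 8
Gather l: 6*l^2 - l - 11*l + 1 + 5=6*l^2 - 12*l + 6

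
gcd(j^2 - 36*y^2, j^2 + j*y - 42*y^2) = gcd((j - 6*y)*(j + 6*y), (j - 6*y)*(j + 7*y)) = -j + 6*y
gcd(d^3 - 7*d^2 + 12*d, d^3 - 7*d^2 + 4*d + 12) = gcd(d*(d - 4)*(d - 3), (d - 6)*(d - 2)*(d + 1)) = 1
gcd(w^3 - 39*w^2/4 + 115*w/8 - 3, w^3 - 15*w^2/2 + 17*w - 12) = w - 3/2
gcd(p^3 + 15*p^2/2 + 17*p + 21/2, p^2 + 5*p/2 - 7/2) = p + 7/2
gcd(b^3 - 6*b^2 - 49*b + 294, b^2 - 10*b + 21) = b - 7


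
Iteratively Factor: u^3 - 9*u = (u)*(u^2 - 9) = u*(u - 3)*(u + 3)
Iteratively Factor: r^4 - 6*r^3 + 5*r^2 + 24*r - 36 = (r + 2)*(r^3 - 8*r^2 + 21*r - 18) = (r - 2)*(r + 2)*(r^2 - 6*r + 9) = (r - 3)*(r - 2)*(r + 2)*(r - 3)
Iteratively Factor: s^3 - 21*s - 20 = (s - 5)*(s^2 + 5*s + 4) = (s - 5)*(s + 4)*(s + 1)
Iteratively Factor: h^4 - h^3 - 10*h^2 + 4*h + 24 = (h + 2)*(h^3 - 3*h^2 - 4*h + 12) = (h - 3)*(h + 2)*(h^2 - 4) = (h - 3)*(h - 2)*(h + 2)*(h + 2)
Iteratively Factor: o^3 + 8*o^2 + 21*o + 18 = (o + 3)*(o^2 + 5*o + 6) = (o + 2)*(o + 3)*(o + 3)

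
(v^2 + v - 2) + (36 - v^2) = v + 34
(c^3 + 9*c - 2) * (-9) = -9*c^3 - 81*c + 18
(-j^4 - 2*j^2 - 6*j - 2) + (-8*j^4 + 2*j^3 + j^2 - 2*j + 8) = -9*j^4 + 2*j^3 - j^2 - 8*j + 6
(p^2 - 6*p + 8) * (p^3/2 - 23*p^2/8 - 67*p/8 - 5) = p^5/2 - 47*p^4/8 + 103*p^3/8 + 89*p^2/4 - 37*p - 40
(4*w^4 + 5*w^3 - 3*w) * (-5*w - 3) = -20*w^5 - 37*w^4 - 15*w^3 + 15*w^2 + 9*w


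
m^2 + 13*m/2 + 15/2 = (m + 3/2)*(m + 5)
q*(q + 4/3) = q^2 + 4*q/3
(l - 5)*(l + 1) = l^2 - 4*l - 5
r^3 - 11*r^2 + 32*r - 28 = (r - 7)*(r - 2)^2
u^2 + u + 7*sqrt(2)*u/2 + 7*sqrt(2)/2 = (u + 1)*(u + 7*sqrt(2)/2)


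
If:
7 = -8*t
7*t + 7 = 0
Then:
No Solution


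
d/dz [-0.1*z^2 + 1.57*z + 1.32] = 1.57 - 0.2*z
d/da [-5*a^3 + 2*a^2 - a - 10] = -15*a^2 + 4*a - 1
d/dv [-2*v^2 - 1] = -4*v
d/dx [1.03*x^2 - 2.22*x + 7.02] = 2.06*x - 2.22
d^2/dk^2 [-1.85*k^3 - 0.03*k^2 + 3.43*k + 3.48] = -11.1*k - 0.06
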